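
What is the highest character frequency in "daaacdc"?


Input: daaacdc
Character counts:
  'a': 3
  'c': 2
  'd': 2
Maximum frequency: 3

3


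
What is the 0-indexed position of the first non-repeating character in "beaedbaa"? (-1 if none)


Input: beaedbaa
Character frequencies:
  'a': 3
  'b': 2
  'd': 1
  'e': 2
Scanning left to right for freq == 1:
  Position 0 ('b'): freq=2, skip
  Position 1 ('e'): freq=2, skip
  Position 2 ('a'): freq=3, skip
  Position 3 ('e'): freq=2, skip
  Position 4 ('d'): unique! => answer = 4

4


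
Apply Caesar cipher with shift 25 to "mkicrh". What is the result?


Caesar cipher: shift "mkicrh" by 25
  'm' (pos 12) + 25 = pos 11 = 'l'
  'k' (pos 10) + 25 = pos 9 = 'j'
  'i' (pos 8) + 25 = pos 7 = 'h'
  'c' (pos 2) + 25 = pos 1 = 'b'
  'r' (pos 17) + 25 = pos 16 = 'q'
  'h' (pos 7) + 25 = pos 6 = 'g'
Result: ljhbqg

ljhbqg


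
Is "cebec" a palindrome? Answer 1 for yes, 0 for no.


Input: cebec
Reversed: cebec
  Compare pos 0 ('c') with pos 4 ('c'): match
  Compare pos 1 ('e') with pos 3 ('e'): match
Result: palindrome

1


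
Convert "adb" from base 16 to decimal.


Input: "adb" in base 16
Positional expansion:
  Digit 'a' (value 10) x 16^2 = 2560
  Digit 'd' (value 13) x 16^1 = 208
  Digit 'b' (value 11) x 16^0 = 11
Sum = 2779

2779


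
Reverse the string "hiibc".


Input: hiibc
Reading characters right to left:
  Position 4: 'c'
  Position 3: 'b'
  Position 2: 'i'
  Position 1: 'i'
  Position 0: 'h'
Reversed: cbiih

cbiih


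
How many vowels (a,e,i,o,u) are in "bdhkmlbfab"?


Input: bdhkmlbfab
Checking each character:
  'b' at position 0: consonant
  'd' at position 1: consonant
  'h' at position 2: consonant
  'k' at position 3: consonant
  'm' at position 4: consonant
  'l' at position 5: consonant
  'b' at position 6: consonant
  'f' at position 7: consonant
  'a' at position 8: vowel (running total: 1)
  'b' at position 9: consonant
Total vowels: 1

1


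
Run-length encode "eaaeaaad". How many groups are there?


Input: eaaeaaad
Scanning for consecutive runs:
  Group 1: 'e' x 1 (positions 0-0)
  Group 2: 'a' x 2 (positions 1-2)
  Group 3: 'e' x 1 (positions 3-3)
  Group 4: 'a' x 3 (positions 4-6)
  Group 5: 'd' x 1 (positions 7-7)
Total groups: 5

5


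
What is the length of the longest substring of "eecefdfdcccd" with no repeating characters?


Input: "eecefdfdcccd"
Sliding window (track last position of each char):
  Position 0 ('e'): window [0,0] length 1 -- new best
  Position 1 ('e'): repeat (last at 0), move window start to 1
  Position 1 ('e'): window [1,1] length 1
  Position 2 ('c'): window [1,2] length 2 -- new best
  Position 3 ('e'): repeat (last at 1), move window start to 2
  Position 3 ('e'): window [2,3] length 2
  Position 4 ('f'): window [2,4] length 3 -- new best
  Position 5 ('d'): window [2,5] length 4 -- new best
  Position 6 ('f'): repeat (last at 4), move window start to 5
  Position 6 ('f'): window [5,6] length 2
  Position 7 ('d'): repeat (last at 5), move window start to 6
  Position 7 ('d'): window [6,7] length 2
  Position 8 ('c'): window [6,8] length 3
  Position 9 ('c'): repeat (last at 8), move window start to 9
  Position 9 ('c'): window [9,9] length 1
  Position 10 ('c'): repeat (last at 9), move window start to 10
  Position 10 ('c'): window [10,10] length 1
  Position 11 ('d'): window [10,11] length 2
Longest substring with no repeats: "cefd" with length 4

4


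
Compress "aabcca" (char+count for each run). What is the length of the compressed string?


Input: aabcca
Runs:
  'a' x 2 => "a2"
  'b' x 1 => "b1"
  'c' x 2 => "c2"
  'a' x 1 => "a1"
Compressed: "a2b1c2a1"
Compressed length: 8

8


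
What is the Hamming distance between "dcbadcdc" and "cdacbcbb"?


Comparing "dcbadcdc" and "cdacbcbb" position by position:
  Position 0: 'd' vs 'c' => differ
  Position 1: 'c' vs 'd' => differ
  Position 2: 'b' vs 'a' => differ
  Position 3: 'a' vs 'c' => differ
  Position 4: 'd' vs 'b' => differ
  Position 5: 'c' vs 'c' => same
  Position 6: 'd' vs 'b' => differ
  Position 7: 'c' vs 'b' => differ
Total differences (Hamming distance): 7

7


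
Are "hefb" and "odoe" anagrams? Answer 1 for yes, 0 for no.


Strings: "hefb", "odoe"
Sorted first:  befh
Sorted second: deoo
Differ at position 0: 'b' vs 'd' => not anagrams

0


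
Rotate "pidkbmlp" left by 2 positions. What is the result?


Input: "pidkbmlp", rotate left by 2
First 2 characters: "pi"
Remaining characters: "dkbmlp"
Concatenate remaining + first: "dkbmlp" + "pi" = "dkbmlppi"

dkbmlppi


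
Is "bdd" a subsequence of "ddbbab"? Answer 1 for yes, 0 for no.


Check if "bdd" is a subsequence of "ddbbab"
Greedy scan:
  Position 0 ('d'): no match needed
  Position 1 ('d'): no match needed
  Position 2 ('b'): matches sub[0] = 'b'
  Position 3 ('b'): no match needed
  Position 4 ('a'): no match needed
  Position 5 ('b'): no match needed
Only matched 1/3 characters => not a subsequence

0


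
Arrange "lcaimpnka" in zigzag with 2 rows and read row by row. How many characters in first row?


Zigzag "lcaimpnka" into 2 rows:
Placing characters:
  'l' => row 0
  'c' => row 1
  'a' => row 0
  'i' => row 1
  'm' => row 0
  'p' => row 1
  'n' => row 0
  'k' => row 1
  'a' => row 0
Rows:
  Row 0: "lamna"
  Row 1: "cipk"
First row length: 5

5


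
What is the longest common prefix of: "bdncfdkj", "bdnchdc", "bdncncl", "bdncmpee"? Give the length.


Words: bdncfdkj, bdnchdc, bdncncl, bdncmpee
  Position 0: all 'b' => match
  Position 1: all 'd' => match
  Position 2: all 'n' => match
  Position 3: all 'c' => match
  Position 4: ('f', 'h', 'n', 'm') => mismatch, stop
LCP = "bdnc" (length 4)

4


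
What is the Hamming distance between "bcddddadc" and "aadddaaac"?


Comparing "bcddddadc" and "aadddaaac" position by position:
  Position 0: 'b' vs 'a' => differ
  Position 1: 'c' vs 'a' => differ
  Position 2: 'd' vs 'd' => same
  Position 3: 'd' vs 'd' => same
  Position 4: 'd' vs 'd' => same
  Position 5: 'd' vs 'a' => differ
  Position 6: 'a' vs 'a' => same
  Position 7: 'd' vs 'a' => differ
  Position 8: 'c' vs 'c' => same
Total differences (Hamming distance): 4

4


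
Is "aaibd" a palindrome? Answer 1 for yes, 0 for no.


Input: aaibd
Reversed: dbiaa
  Compare pos 0 ('a') with pos 4 ('d'): MISMATCH
  Compare pos 1 ('a') with pos 3 ('b'): MISMATCH
Result: not a palindrome

0


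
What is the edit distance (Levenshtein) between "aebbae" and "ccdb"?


Computing edit distance: "aebbae" -> "ccdb"
DP table:
           c    c    d    b
      0    1    2    3    4
  a   1    1    2    3    4
  e   2    2    2    3    4
  b   3    3    3    3    3
  b   4    4    4    4    3
  a   5    5    5    5    4
  e   6    6    6    6    5
Edit distance = dp[6][4] = 5

5


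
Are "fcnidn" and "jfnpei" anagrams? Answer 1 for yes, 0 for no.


Strings: "fcnidn", "jfnpei"
Sorted first:  cdfinn
Sorted second: efijnp
Differ at position 0: 'c' vs 'e' => not anagrams

0


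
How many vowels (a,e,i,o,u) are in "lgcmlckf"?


Input: lgcmlckf
Checking each character:
  'l' at position 0: consonant
  'g' at position 1: consonant
  'c' at position 2: consonant
  'm' at position 3: consonant
  'l' at position 4: consonant
  'c' at position 5: consonant
  'k' at position 6: consonant
  'f' at position 7: consonant
Total vowels: 0

0


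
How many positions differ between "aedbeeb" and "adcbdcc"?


Comparing "aedbeeb" and "adcbdcc" position by position:
  Position 0: 'a' vs 'a' => same
  Position 1: 'e' vs 'd' => DIFFER
  Position 2: 'd' vs 'c' => DIFFER
  Position 3: 'b' vs 'b' => same
  Position 4: 'e' vs 'd' => DIFFER
  Position 5: 'e' vs 'c' => DIFFER
  Position 6: 'b' vs 'c' => DIFFER
Positions that differ: 5

5


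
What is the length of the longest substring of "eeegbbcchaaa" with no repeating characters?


Input: "eeegbbcchaaa"
Sliding window (track last position of each char):
  Position 0 ('e'): window [0,0] length 1 -- new best
  Position 1 ('e'): repeat (last at 0), move window start to 1
  Position 1 ('e'): window [1,1] length 1
  Position 2 ('e'): repeat (last at 1), move window start to 2
  Position 2 ('e'): window [2,2] length 1
  Position 3 ('g'): window [2,3] length 2 -- new best
  Position 4 ('b'): window [2,4] length 3 -- new best
  Position 5 ('b'): repeat (last at 4), move window start to 5
  Position 5 ('b'): window [5,5] length 1
  Position 6 ('c'): window [5,6] length 2
  Position 7 ('c'): repeat (last at 6), move window start to 7
  Position 7 ('c'): window [7,7] length 1
  Position 8 ('h'): window [7,8] length 2
  Position 9 ('a'): window [7,9] length 3
  Position 10 ('a'): repeat (last at 9), move window start to 10
  Position 10 ('a'): window [10,10] length 1
  Position 11 ('a'): repeat (last at 10), move window start to 11
  Position 11 ('a'): window [11,11] length 1
Longest substring with no repeats: "egb" with length 3

3


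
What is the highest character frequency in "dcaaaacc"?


Input: dcaaaacc
Character counts:
  'a': 4
  'c': 3
  'd': 1
Maximum frequency: 4

4


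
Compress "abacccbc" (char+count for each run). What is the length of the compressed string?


Input: abacccbc
Runs:
  'a' x 1 => "a1"
  'b' x 1 => "b1"
  'a' x 1 => "a1"
  'c' x 3 => "c3"
  'b' x 1 => "b1"
  'c' x 1 => "c1"
Compressed: "a1b1a1c3b1c1"
Compressed length: 12

12


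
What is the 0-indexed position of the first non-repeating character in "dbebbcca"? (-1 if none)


Input: dbebbcca
Character frequencies:
  'a': 1
  'b': 3
  'c': 2
  'd': 1
  'e': 1
Scanning left to right for freq == 1:
  Position 0 ('d'): unique! => answer = 0

0


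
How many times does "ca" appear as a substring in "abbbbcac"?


Searching for "ca" in "abbbbcac"
Scanning each position:
  Position 0: "ab" => no
  Position 1: "bb" => no
  Position 2: "bb" => no
  Position 3: "bb" => no
  Position 4: "bc" => no
  Position 5: "ca" => MATCH
  Position 6: "ac" => no
Total occurrences: 1

1


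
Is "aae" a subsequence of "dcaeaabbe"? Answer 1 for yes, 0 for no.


Check if "aae" is a subsequence of "dcaeaabbe"
Greedy scan:
  Position 0 ('d'): no match needed
  Position 1 ('c'): no match needed
  Position 2 ('a'): matches sub[0] = 'a'
  Position 3 ('e'): no match needed
  Position 4 ('a'): matches sub[1] = 'a'
  Position 5 ('a'): no match needed
  Position 6 ('b'): no match needed
  Position 7 ('b'): no match needed
  Position 8 ('e'): matches sub[2] = 'e'
All 3 characters matched => is a subsequence

1


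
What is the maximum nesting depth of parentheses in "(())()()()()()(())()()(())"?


Input: "(())()()()()()(())()()(())"
Tracking depth:
  Position 0 '(': depth becomes 1
  Position 1 '(': depth becomes 2
  Position 2 ')': depth becomes 1
  Position 3 ')': depth becomes 0
  Position 4 '(': depth becomes 1
  Position 5 ')': depth becomes 0
  Position 6 '(': depth becomes 1
  Position 7 ')': depth becomes 0
  Position 8 '(': depth becomes 1
  Position 9 ')': depth becomes 0
  Position 10 '(': depth becomes 1
  Position 11 ')': depth becomes 0
  Position 12 '(': depth becomes 1
  Position 13 ')': depth becomes 0
  Position 14 '(': depth becomes 1
  Position 15 '(': depth becomes 2
  Position 16 ')': depth becomes 1
  Position 17 ')': depth becomes 0
  Position 18 '(': depth becomes 1
  Position 19 ')': depth becomes 0
  Position 20 '(': depth becomes 1
  Position 21 ')': depth becomes 0
  Position 22 '(': depth becomes 1
  Position 23 '(': depth becomes 2
  Position 24 ')': depth becomes 1
  Position 25 ')': depth becomes 0
Maximum depth reached: 2

2


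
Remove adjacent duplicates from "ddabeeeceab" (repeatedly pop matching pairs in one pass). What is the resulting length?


Input: ddabeeeceab
Stack-based adjacent duplicate removal:
  Read 'd': push. Stack: d
  Read 'd': matches stack top 'd' => pop. Stack: (empty)
  Read 'a': push. Stack: a
  Read 'b': push. Stack: ab
  Read 'e': push. Stack: abe
  Read 'e': matches stack top 'e' => pop. Stack: ab
  Read 'e': push. Stack: abe
  Read 'c': push. Stack: abec
  Read 'e': push. Stack: abece
  Read 'a': push. Stack: abecea
  Read 'b': push. Stack: abeceab
Final stack: "abeceab" (length 7)

7


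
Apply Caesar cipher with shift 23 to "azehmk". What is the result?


Caesar cipher: shift "azehmk" by 23
  'a' (pos 0) + 23 = pos 23 = 'x'
  'z' (pos 25) + 23 = pos 22 = 'w'
  'e' (pos 4) + 23 = pos 1 = 'b'
  'h' (pos 7) + 23 = pos 4 = 'e'
  'm' (pos 12) + 23 = pos 9 = 'j'
  'k' (pos 10) + 23 = pos 7 = 'h'
Result: xwbejh

xwbejh


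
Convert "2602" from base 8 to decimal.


Input: "2602" in base 8
Positional expansion:
  Digit '2' (value 2) x 8^3 = 1024
  Digit '6' (value 6) x 8^2 = 384
  Digit '0' (value 0) x 8^1 = 0
  Digit '2' (value 2) x 8^0 = 2
Sum = 1410

1410


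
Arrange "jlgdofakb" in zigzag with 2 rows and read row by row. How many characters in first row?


Zigzag "jlgdofakb" into 2 rows:
Placing characters:
  'j' => row 0
  'l' => row 1
  'g' => row 0
  'd' => row 1
  'o' => row 0
  'f' => row 1
  'a' => row 0
  'k' => row 1
  'b' => row 0
Rows:
  Row 0: "jgoab"
  Row 1: "ldfk"
First row length: 5

5


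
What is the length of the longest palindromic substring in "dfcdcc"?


Input: "dfcdcc"
Checking substrings for palindromes:
  [2:5] "cdc" (len 3) => palindrome
  [4:6] "cc" (len 2) => palindrome
Longest palindromic substring: "cdc" with length 3

3


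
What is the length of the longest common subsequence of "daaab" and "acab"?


LCS of "daaab" and "acab"
DP table:
           a    c    a    b
      0    0    0    0    0
  d   0    0    0    0    0
  a   0    1    1    1    1
  a   0    1    1    2    2
  a   0    1    1    2    2
  b   0    1    1    2    3
LCS length = dp[5][4] = 3

3


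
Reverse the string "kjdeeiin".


Input: kjdeeiin
Reading characters right to left:
  Position 7: 'n'
  Position 6: 'i'
  Position 5: 'i'
  Position 4: 'e'
  Position 3: 'e'
  Position 2: 'd'
  Position 1: 'j'
  Position 0: 'k'
Reversed: niieedjk

niieedjk


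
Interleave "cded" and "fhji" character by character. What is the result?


Interleaving "cded" and "fhji":
  Position 0: 'c' from first, 'f' from second => "cf"
  Position 1: 'd' from first, 'h' from second => "dh"
  Position 2: 'e' from first, 'j' from second => "ej"
  Position 3: 'd' from first, 'i' from second => "di"
Result: cfdhejdi

cfdhejdi


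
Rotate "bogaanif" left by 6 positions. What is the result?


Input: "bogaanif", rotate left by 6
First 6 characters: "bogaan"
Remaining characters: "if"
Concatenate remaining + first: "if" + "bogaan" = "ifbogaan"

ifbogaan


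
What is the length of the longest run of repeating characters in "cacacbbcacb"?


Input: "cacacbbcacb"
Scanning for longest run:
  Position 1 ('a'): new char, reset run to 1
  Position 2 ('c'): new char, reset run to 1
  Position 3 ('a'): new char, reset run to 1
  Position 4 ('c'): new char, reset run to 1
  Position 5 ('b'): new char, reset run to 1
  Position 6 ('b'): continues run of 'b', length=2
  Position 7 ('c'): new char, reset run to 1
  Position 8 ('a'): new char, reset run to 1
  Position 9 ('c'): new char, reset run to 1
  Position 10 ('b'): new char, reset run to 1
Longest run: 'b' with length 2

2


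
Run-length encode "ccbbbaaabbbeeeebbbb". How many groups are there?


Input: ccbbbaaabbbeeeebbbb
Scanning for consecutive runs:
  Group 1: 'c' x 2 (positions 0-1)
  Group 2: 'b' x 3 (positions 2-4)
  Group 3: 'a' x 3 (positions 5-7)
  Group 4: 'b' x 3 (positions 8-10)
  Group 5: 'e' x 4 (positions 11-14)
  Group 6: 'b' x 4 (positions 15-18)
Total groups: 6

6


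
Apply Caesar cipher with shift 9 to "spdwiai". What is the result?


Caesar cipher: shift "spdwiai" by 9
  's' (pos 18) + 9 = pos 1 = 'b'
  'p' (pos 15) + 9 = pos 24 = 'y'
  'd' (pos 3) + 9 = pos 12 = 'm'
  'w' (pos 22) + 9 = pos 5 = 'f'
  'i' (pos 8) + 9 = pos 17 = 'r'
  'a' (pos 0) + 9 = pos 9 = 'j'
  'i' (pos 8) + 9 = pos 17 = 'r'
Result: bymfrjr

bymfrjr


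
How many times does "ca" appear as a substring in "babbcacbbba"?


Searching for "ca" in "babbcacbbba"
Scanning each position:
  Position 0: "ba" => no
  Position 1: "ab" => no
  Position 2: "bb" => no
  Position 3: "bc" => no
  Position 4: "ca" => MATCH
  Position 5: "ac" => no
  Position 6: "cb" => no
  Position 7: "bb" => no
  Position 8: "bb" => no
  Position 9: "ba" => no
Total occurrences: 1

1


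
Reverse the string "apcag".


Input: apcag
Reading characters right to left:
  Position 4: 'g'
  Position 3: 'a'
  Position 2: 'c'
  Position 1: 'p'
  Position 0: 'a'
Reversed: gacpa

gacpa


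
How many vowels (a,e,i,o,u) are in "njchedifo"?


Input: njchedifo
Checking each character:
  'n' at position 0: consonant
  'j' at position 1: consonant
  'c' at position 2: consonant
  'h' at position 3: consonant
  'e' at position 4: vowel (running total: 1)
  'd' at position 5: consonant
  'i' at position 6: vowel (running total: 2)
  'f' at position 7: consonant
  'o' at position 8: vowel (running total: 3)
Total vowels: 3

3


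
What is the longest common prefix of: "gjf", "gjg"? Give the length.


Words: gjf, gjg
  Position 0: all 'g' => match
  Position 1: all 'j' => match
  Position 2: ('f', 'g') => mismatch, stop
LCP = "gj" (length 2)

2


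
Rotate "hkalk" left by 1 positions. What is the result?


Input: "hkalk", rotate left by 1
First 1 characters: "h"
Remaining characters: "kalk"
Concatenate remaining + first: "kalk" + "h" = "kalkh"

kalkh


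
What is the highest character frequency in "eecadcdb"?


Input: eecadcdb
Character counts:
  'a': 1
  'b': 1
  'c': 2
  'd': 2
  'e': 2
Maximum frequency: 2

2


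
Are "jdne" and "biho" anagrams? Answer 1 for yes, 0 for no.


Strings: "jdne", "biho"
Sorted first:  dejn
Sorted second: bhio
Differ at position 0: 'd' vs 'b' => not anagrams

0


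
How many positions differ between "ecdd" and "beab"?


Comparing "ecdd" and "beab" position by position:
  Position 0: 'e' vs 'b' => DIFFER
  Position 1: 'c' vs 'e' => DIFFER
  Position 2: 'd' vs 'a' => DIFFER
  Position 3: 'd' vs 'b' => DIFFER
Positions that differ: 4

4


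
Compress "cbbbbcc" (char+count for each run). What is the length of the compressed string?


Input: cbbbbcc
Runs:
  'c' x 1 => "c1"
  'b' x 4 => "b4"
  'c' x 2 => "c2"
Compressed: "c1b4c2"
Compressed length: 6

6


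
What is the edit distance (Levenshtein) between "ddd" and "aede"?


Computing edit distance: "ddd" -> "aede"
DP table:
           a    e    d    e
      0    1    2    3    4
  d   1    1    2    2    3
  d   2    2    2    2    3
  d   3    3    3    2    3
Edit distance = dp[3][4] = 3

3


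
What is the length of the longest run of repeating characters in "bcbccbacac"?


Input: "bcbccbacac"
Scanning for longest run:
  Position 1 ('c'): new char, reset run to 1
  Position 2 ('b'): new char, reset run to 1
  Position 3 ('c'): new char, reset run to 1
  Position 4 ('c'): continues run of 'c', length=2
  Position 5 ('b'): new char, reset run to 1
  Position 6 ('a'): new char, reset run to 1
  Position 7 ('c'): new char, reset run to 1
  Position 8 ('a'): new char, reset run to 1
  Position 9 ('c'): new char, reset run to 1
Longest run: 'c' with length 2

2


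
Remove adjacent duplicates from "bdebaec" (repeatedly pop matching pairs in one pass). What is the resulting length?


Input: bdebaec
Stack-based adjacent duplicate removal:
  Read 'b': push. Stack: b
  Read 'd': push. Stack: bd
  Read 'e': push. Stack: bde
  Read 'b': push. Stack: bdeb
  Read 'a': push. Stack: bdeba
  Read 'e': push. Stack: bdebae
  Read 'c': push. Stack: bdebaec
Final stack: "bdebaec" (length 7)

7


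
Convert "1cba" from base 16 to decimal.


Input: "1cba" in base 16
Positional expansion:
  Digit '1' (value 1) x 16^3 = 4096
  Digit 'c' (value 12) x 16^2 = 3072
  Digit 'b' (value 11) x 16^1 = 176
  Digit 'a' (value 10) x 16^0 = 10
Sum = 7354

7354


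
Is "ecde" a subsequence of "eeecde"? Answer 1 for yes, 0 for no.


Check if "ecde" is a subsequence of "eeecde"
Greedy scan:
  Position 0 ('e'): matches sub[0] = 'e'
  Position 1 ('e'): no match needed
  Position 2 ('e'): no match needed
  Position 3 ('c'): matches sub[1] = 'c'
  Position 4 ('d'): matches sub[2] = 'd'
  Position 5 ('e'): matches sub[3] = 'e'
All 4 characters matched => is a subsequence

1


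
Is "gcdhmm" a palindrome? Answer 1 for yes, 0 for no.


Input: gcdhmm
Reversed: mmhdcg
  Compare pos 0 ('g') with pos 5 ('m'): MISMATCH
  Compare pos 1 ('c') with pos 4 ('m'): MISMATCH
  Compare pos 2 ('d') with pos 3 ('h'): MISMATCH
Result: not a palindrome

0


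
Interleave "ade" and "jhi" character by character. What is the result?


Interleaving "ade" and "jhi":
  Position 0: 'a' from first, 'j' from second => "aj"
  Position 1: 'd' from first, 'h' from second => "dh"
  Position 2: 'e' from first, 'i' from second => "ei"
Result: ajdhei

ajdhei


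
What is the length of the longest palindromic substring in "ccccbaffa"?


Input: "ccccbaffa"
Checking substrings for palindromes:
  [0:4] "cccc" (len 4) => palindrome
  [5:9] "affa" (len 4) => palindrome
  [0:3] "ccc" (len 3) => palindrome
  [1:4] "ccc" (len 3) => palindrome
  [0:2] "cc" (len 2) => palindrome
  [1:3] "cc" (len 2) => palindrome
Longest palindromic substring: "cccc" with length 4

4


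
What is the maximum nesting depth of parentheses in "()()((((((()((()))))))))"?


Input: "()()((((((()((()))))))))"
Tracking depth:
  Position 0 '(': depth becomes 1
  Position 1 ')': depth becomes 0
  Position 2 '(': depth becomes 1
  Position 3 ')': depth becomes 0
  Position 4 '(': depth becomes 1
  Position 5 '(': depth becomes 2
  Position 6 '(': depth becomes 3
  Position 7 '(': depth becomes 4
  Position 8 '(': depth becomes 5
  Position 9 '(': depth becomes 6
  Position 10 '(': depth becomes 7
  Position 11 ')': depth becomes 6
  Position 12 '(': depth becomes 7
  Position 13 '(': depth becomes 8
  Position 14 '(': depth becomes 9
  Position 15 ')': depth becomes 8
  Position 16 ')': depth becomes 7
  Position 17 ')': depth becomes 6
  Position 18 ')': depth becomes 5
  Position 19 ')': depth becomes 4
  Position 20 ')': depth becomes 3
  Position 21 ')': depth becomes 2
  Position 22 ')': depth becomes 1
  Position 23 ')': depth becomes 0
Maximum depth reached: 9

9


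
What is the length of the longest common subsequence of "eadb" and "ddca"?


LCS of "eadb" and "ddca"
DP table:
           d    d    c    a
      0    0    0    0    0
  e   0    0    0    0    0
  a   0    0    0    0    1
  d   0    1    1    1    1
  b   0    1    1    1    1
LCS length = dp[4][4] = 1

1


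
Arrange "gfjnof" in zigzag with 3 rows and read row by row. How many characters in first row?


Zigzag "gfjnof" into 3 rows:
Placing characters:
  'g' => row 0
  'f' => row 1
  'j' => row 2
  'n' => row 1
  'o' => row 0
  'f' => row 1
Rows:
  Row 0: "go"
  Row 1: "fnf"
  Row 2: "j"
First row length: 2

2


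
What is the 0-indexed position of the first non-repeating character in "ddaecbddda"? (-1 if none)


Input: ddaecbddda
Character frequencies:
  'a': 2
  'b': 1
  'c': 1
  'd': 5
  'e': 1
Scanning left to right for freq == 1:
  Position 0 ('d'): freq=5, skip
  Position 1 ('d'): freq=5, skip
  Position 2 ('a'): freq=2, skip
  Position 3 ('e'): unique! => answer = 3

3


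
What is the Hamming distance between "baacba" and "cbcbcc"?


Comparing "baacba" and "cbcbcc" position by position:
  Position 0: 'b' vs 'c' => differ
  Position 1: 'a' vs 'b' => differ
  Position 2: 'a' vs 'c' => differ
  Position 3: 'c' vs 'b' => differ
  Position 4: 'b' vs 'c' => differ
  Position 5: 'a' vs 'c' => differ
Total differences (Hamming distance): 6

6


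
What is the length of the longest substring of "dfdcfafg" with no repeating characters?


Input: "dfdcfafg"
Sliding window (track last position of each char):
  Position 0 ('d'): window [0,0] length 1 -- new best
  Position 1 ('f'): window [0,1] length 2 -- new best
  Position 2 ('d'): repeat (last at 0), move window start to 1
  Position 2 ('d'): window [1,2] length 2
  Position 3 ('c'): window [1,3] length 3 -- new best
  Position 4 ('f'): repeat (last at 1), move window start to 2
  Position 4 ('f'): window [2,4] length 3
  Position 5 ('a'): window [2,5] length 4 -- new best
  Position 6 ('f'): repeat (last at 4), move window start to 5
  Position 6 ('f'): window [5,6] length 2
  Position 7 ('g'): window [5,7] length 3
Longest substring with no repeats: "dcfa" with length 4

4


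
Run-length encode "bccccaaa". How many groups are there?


Input: bccccaaa
Scanning for consecutive runs:
  Group 1: 'b' x 1 (positions 0-0)
  Group 2: 'c' x 4 (positions 1-4)
  Group 3: 'a' x 3 (positions 5-7)
Total groups: 3

3


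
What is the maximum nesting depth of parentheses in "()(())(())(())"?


Input: "()(())(())(())"
Tracking depth:
  Position 0 '(': depth becomes 1
  Position 1 ')': depth becomes 0
  Position 2 '(': depth becomes 1
  Position 3 '(': depth becomes 2
  Position 4 ')': depth becomes 1
  Position 5 ')': depth becomes 0
  Position 6 '(': depth becomes 1
  Position 7 '(': depth becomes 2
  Position 8 ')': depth becomes 1
  Position 9 ')': depth becomes 0
  Position 10 '(': depth becomes 1
  Position 11 '(': depth becomes 2
  Position 12 ')': depth becomes 1
  Position 13 ')': depth becomes 0
Maximum depth reached: 2

2


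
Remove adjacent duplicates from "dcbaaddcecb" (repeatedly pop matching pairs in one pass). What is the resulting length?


Input: dcbaaddcecb
Stack-based adjacent duplicate removal:
  Read 'd': push. Stack: d
  Read 'c': push. Stack: dc
  Read 'b': push. Stack: dcb
  Read 'a': push. Stack: dcba
  Read 'a': matches stack top 'a' => pop. Stack: dcb
  Read 'd': push. Stack: dcbd
  Read 'd': matches stack top 'd' => pop. Stack: dcb
  Read 'c': push. Stack: dcbc
  Read 'e': push. Stack: dcbce
  Read 'c': push. Stack: dcbcec
  Read 'b': push. Stack: dcbcecb
Final stack: "dcbcecb" (length 7)

7


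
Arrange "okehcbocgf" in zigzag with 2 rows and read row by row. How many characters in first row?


Zigzag "okehcbocgf" into 2 rows:
Placing characters:
  'o' => row 0
  'k' => row 1
  'e' => row 0
  'h' => row 1
  'c' => row 0
  'b' => row 1
  'o' => row 0
  'c' => row 1
  'g' => row 0
  'f' => row 1
Rows:
  Row 0: "oecog"
  Row 1: "khbcf"
First row length: 5

5


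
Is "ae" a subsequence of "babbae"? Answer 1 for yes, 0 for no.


Check if "ae" is a subsequence of "babbae"
Greedy scan:
  Position 0 ('b'): no match needed
  Position 1 ('a'): matches sub[0] = 'a'
  Position 2 ('b'): no match needed
  Position 3 ('b'): no match needed
  Position 4 ('a'): no match needed
  Position 5 ('e'): matches sub[1] = 'e'
All 2 characters matched => is a subsequence

1


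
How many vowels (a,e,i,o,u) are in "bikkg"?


Input: bikkg
Checking each character:
  'b' at position 0: consonant
  'i' at position 1: vowel (running total: 1)
  'k' at position 2: consonant
  'k' at position 3: consonant
  'g' at position 4: consonant
Total vowels: 1

1


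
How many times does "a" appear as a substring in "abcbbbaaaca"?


Searching for "a" in "abcbbbaaaca"
Scanning each position:
  Position 0: "a" => MATCH
  Position 1: "b" => no
  Position 2: "c" => no
  Position 3: "b" => no
  Position 4: "b" => no
  Position 5: "b" => no
  Position 6: "a" => MATCH
  Position 7: "a" => MATCH
  Position 8: "a" => MATCH
  Position 9: "c" => no
  Position 10: "a" => MATCH
Total occurrences: 5

5


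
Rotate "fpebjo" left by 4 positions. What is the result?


Input: "fpebjo", rotate left by 4
First 4 characters: "fpeb"
Remaining characters: "jo"
Concatenate remaining + first: "jo" + "fpeb" = "jofpeb"

jofpeb


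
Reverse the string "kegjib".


Input: kegjib
Reading characters right to left:
  Position 5: 'b'
  Position 4: 'i'
  Position 3: 'j'
  Position 2: 'g'
  Position 1: 'e'
  Position 0: 'k'
Reversed: bijgek

bijgek


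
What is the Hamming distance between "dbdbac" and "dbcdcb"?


Comparing "dbdbac" and "dbcdcb" position by position:
  Position 0: 'd' vs 'd' => same
  Position 1: 'b' vs 'b' => same
  Position 2: 'd' vs 'c' => differ
  Position 3: 'b' vs 'd' => differ
  Position 4: 'a' vs 'c' => differ
  Position 5: 'c' vs 'b' => differ
Total differences (Hamming distance): 4

4


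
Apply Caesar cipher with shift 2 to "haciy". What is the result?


Caesar cipher: shift "haciy" by 2
  'h' (pos 7) + 2 = pos 9 = 'j'
  'a' (pos 0) + 2 = pos 2 = 'c'
  'c' (pos 2) + 2 = pos 4 = 'e'
  'i' (pos 8) + 2 = pos 10 = 'k'
  'y' (pos 24) + 2 = pos 0 = 'a'
Result: jceka

jceka


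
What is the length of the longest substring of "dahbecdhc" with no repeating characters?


Input: "dahbecdhc"
Sliding window (track last position of each char):
  Position 0 ('d'): window [0,0] length 1 -- new best
  Position 1 ('a'): window [0,1] length 2 -- new best
  Position 2 ('h'): window [0,2] length 3 -- new best
  Position 3 ('b'): window [0,3] length 4 -- new best
  Position 4 ('e'): window [0,4] length 5 -- new best
  Position 5 ('c'): window [0,5] length 6 -- new best
  Position 6 ('d'): repeat (last at 0), move window start to 1
  Position 6 ('d'): window [1,6] length 6
  Position 7 ('h'): repeat (last at 2), move window start to 3
  Position 7 ('h'): window [3,7] length 5
  Position 8 ('c'): repeat (last at 5), move window start to 6
  Position 8 ('c'): window [6,8] length 3
Longest substring with no repeats: "dahbec" with length 6

6


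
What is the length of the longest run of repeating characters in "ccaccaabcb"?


Input: "ccaccaabcb"
Scanning for longest run:
  Position 1 ('c'): continues run of 'c', length=2
  Position 2 ('a'): new char, reset run to 1
  Position 3 ('c'): new char, reset run to 1
  Position 4 ('c'): continues run of 'c', length=2
  Position 5 ('a'): new char, reset run to 1
  Position 6 ('a'): continues run of 'a', length=2
  Position 7 ('b'): new char, reset run to 1
  Position 8 ('c'): new char, reset run to 1
  Position 9 ('b'): new char, reset run to 1
Longest run: 'c' with length 2

2


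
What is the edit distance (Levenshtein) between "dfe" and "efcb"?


Computing edit distance: "dfe" -> "efcb"
DP table:
           e    f    c    b
      0    1    2    3    4
  d   1    1    2    3    4
  f   2    2    1    2    3
  e   3    2    2    2    3
Edit distance = dp[3][4] = 3

3


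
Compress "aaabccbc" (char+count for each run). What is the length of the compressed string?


Input: aaabccbc
Runs:
  'a' x 3 => "a3"
  'b' x 1 => "b1"
  'c' x 2 => "c2"
  'b' x 1 => "b1"
  'c' x 1 => "c1"
Compressed: "a3b1c2b1c1"
Compressed length: 10

10


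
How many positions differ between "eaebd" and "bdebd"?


Comparing "eaebd" and "bdebd" position by position:
  Position 0: 'e' vs 'b' => DIFFER
  Position 1: 'a' vs 'd' => DIFFER
  Position 2: 'e' vs 'e' => same
  Position 3: 'b' vs 'b' => same
  Position 4: 'd' vs 'd' => same
Positions that differ: 2

2


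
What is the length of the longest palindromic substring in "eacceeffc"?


Input: "eacceeffc"
Checking substrings for palindromes:
  [2:4] "cc" (len 2) => palindrome
  [4:6] "ee" (len 2) => palindrome
  [6:8] "ff" (len 2) => palindrome
Longest palindromic substring: "cc" with length 2

2


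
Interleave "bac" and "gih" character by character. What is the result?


Interleaving "bac" and "gih":
  Position 0: 'b' from first, 'g' from second => "bg"
  Position 1: 'a' from first, 'i' from second => "ai"
  Position 2: 'c' from first, 'h' from second => "ch"
Result: bgaich

bgaich


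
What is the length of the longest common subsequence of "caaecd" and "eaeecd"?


LCS of "caaecd" and "eaeecd"
DP table:
           e    a    e    e    c    d
      0    0    0    0    0    0    0
  c   0    0    0    0    0    1    1
  a   0    0    1    1    1    1    1
  a   0    0    1    1    1    1    1
  e   0    1    1    2    2    2    2
  c   0    1    1    2    2    3    3
  d   0    1    1    2    2    3    4
LCS length = dp[6][6] = 4

4


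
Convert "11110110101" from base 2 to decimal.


Input: "11110110101" in base 2
Positional expansion:
  Digit '1' (value 1) x 2^10 = 1024
  Digit '1' (value 1) x 2^9 = 512
  Digit '1' (value 1) x 2^8 = 256
  Digit '1' (value 1) x 2^7 = 128
  Digit '0' (value 0) x 2^6 = 0
  Digit '1' (value 1) x 2^5 = 32
  Digit '1' (value 1) x 2^4 = 16
  Digit '0' (value 0) x 2^3 = 0
  Digit '1' (value 1) x 2^2 = 4
  Digit '0' (value 0) x 2^1 = 0
  Digit '1' (value 1) x 2^0 = 1
Sum = 1973

1973


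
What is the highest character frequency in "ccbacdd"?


Input: ccbacdd
Character counts:
  'a': 1
  'b': 1
  'c': 3
  'd': 2
Maximum frequency: 3

3


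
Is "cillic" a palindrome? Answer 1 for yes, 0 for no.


Input: cillic
Reversed: cillic
  Compare pos 0 ('c') with pos 5 ('c'): match
  Compare pos 1 ('i') with pos 4 ('i'): match
  Compare pos 2 ('l') with pos 3 ('l'): match
Result: palindrome

1


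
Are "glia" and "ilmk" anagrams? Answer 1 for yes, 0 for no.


Strings: "glia", "ilmk"
Sorted first:  agil
Sorted second: iklm
Differ at position 0: 'a' vs 'i' => not anagrams

0


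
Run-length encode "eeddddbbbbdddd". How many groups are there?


Input: eeddddbbbbdddd
Scanning for consecutive runs:
  Group 1: 'e' x 2 (positions 0-1)
  Group 2: 'd' x 4 (positions 2-5)
  Group 3: 'b' x 4 (positions 6-9)
  Group 4: 'd' x 4 (positions 10-13)
Total groups: 4

4


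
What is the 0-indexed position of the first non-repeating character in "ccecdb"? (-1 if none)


Input: ccecdb
Character frequencies:
  'b': 1
  'c': 3
  'd': 1
  'e': 1
Scanning left to right for freq == 1:
  Position 0 ('c'): freq=3, skip
  Position 1 ('c'): freq=3, skip
  Position 2 ('e'): unique! => answer = 2

2


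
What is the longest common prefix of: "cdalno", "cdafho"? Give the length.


Words: cdalno, cdafho
  Position 0: all 'c' => match
  Position 1: all 'd' => match
  Position 2: all 'a' => match
  Position 3: ('l', 'f') => mismatch, stop
LCP = "cda" (length 3)

3


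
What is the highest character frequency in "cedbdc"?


Input: cedbdc
Character counts:
  'b': 1
  'c': 2
  'd': 2
  'e': 1
Maximum frequency: 2

2


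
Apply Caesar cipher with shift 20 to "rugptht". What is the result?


Caesar cipher: shift "rugptht" by 20
  'r' (pos 17) + 20 = pos 11 = 'l'
  'u' (pos 20) + 20 = pos 14 = 'o'
  'g' (pos 6) + 20 = pos 0 = 'a'
  'p' (pos 15) + 20 = pos 9 = 'j'
  't' (pos 19) + 20 = pos 13 = 'n'
  'h' (pos 7) + 20 = pos 1 = 'b'
  't' (pos 19) + 20 = pos 13 = 'n'
Result: loajnbn

loajnbn


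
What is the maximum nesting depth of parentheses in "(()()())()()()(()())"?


Input: "(()()())()()()(()())"
Tracking depth:
  Position 0 '(': depth becomes 1
  Position 1 '(': depth becomes 2
  Position 2 ')': depth becomes 1
  Position 3 '(': depth becomes 2
  Position 4 ')': depth becomes 1
  Position 5 '(': depth becomes 2
  Position 6 ')': depth becomes 1
  Position 7 ')': depth becomes 0
  Position 8 '(': depth becomes 1
  Position 9 ')': depth becomes 0
  Position 10 '(': depth becomes 1
  Position 11 ')': depth becomes 0
  Position 12 '(': depth becomes 1
  Position 13 ')': depth becomes 0
  Position 14 '(': depth becomes 1
  Position 15 '(': depth becomes 2
  Position 16 ')': depth becomes 1
  Position 17 '(': depth becomes 2
  Position 18 ')': depth becomes 1
  Position 19 ')': depth becomes 0
Maximum depth reached: 2

2


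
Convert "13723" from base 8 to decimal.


Input: "13723" in base 8
Positional expansion:
  Digit '1' (value 1) x 8^4 = 4096
  Digit '3' (value 3) x 8^3 = 1536
  Digit '7' (value 7) x 8^2 = 448
  Digit '2' (value 2) x 8^1 = 16
  Digit '3' (value 3) x 8^0 = 3
Sum = 6099

6099


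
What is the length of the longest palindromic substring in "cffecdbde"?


Input: "cffecdbde"
Checking substrings for palindromes:
  [5:8] "dbd" (len 3) => palindrome
  [1:3] "ff" (len 2) => palindrome
Longest palindromic substring: "dbd" with length 3

3


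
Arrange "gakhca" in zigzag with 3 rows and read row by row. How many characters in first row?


Zigzag "gakhca" into 3 rows:
Placing characters:
  'g' => row 0
  'a' => row 1
  'k' => row 2
  'h' => row 1
  'c' => row 0
  'a' => row 1
Rows:
  Row 0: "gc"
  Row 1: "aha"
  Row 2: "k"
First row length: 2

2


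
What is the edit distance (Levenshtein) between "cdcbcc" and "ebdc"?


Computing edit distance: "cdcbcc" -> "ebdc"
DP table:
           e    b    d    c
      0    1    2    3    4
  c   1    1    2    3    3
  d   2    2    2    2    3
  c   3    3    3    3    2
  b   4    4    3    4    3
  c   5    5    4    4    4
  c   6    6    5    5    4
Edit distance = dp[6][4] = 4

4


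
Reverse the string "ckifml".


Input: ckifml
Reading characters right to left:
  Position 5: 'l'
  Position 4: 'm'
  Position 3: 'f'
  Position 2: 'i'
  Position 1: 'k'
  Position 0: 'c'
Reversed: lmfikc

lmfikc


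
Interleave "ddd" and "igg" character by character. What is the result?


Interleaving "ddd" and "igg":
  Position 0: 'd' from first, 'i' from second => "di"
  Position 1: 'd' from first, 'g' from second => "dg"
  Position 2: 'd' from first, 'g' from second => "dg"
Result: didgdg

didgdg


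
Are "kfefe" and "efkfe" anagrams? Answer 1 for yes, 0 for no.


Strings: "kfefe", "efkfe"
Sorted first:  eeffk
Sorted second: eeffk
Sorted forms match => anagrams

1


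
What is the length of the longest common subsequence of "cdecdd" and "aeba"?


LCS of "cdecdd" and "aeba"
DP table:
           a    e    b    a
      0    0    0    0    0
  c   0    0    0    0    0
  d   0    0    0    0    0
  e   0    0    1    1    1
  c   0    0    1    1    1
  d   0    0    1    1    1
  d   0    0    1    1    1
LCS length = dp[6][4] = 1

1


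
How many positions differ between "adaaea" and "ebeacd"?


Comparing "adaaea" and "ebeacd" position by position:
  Position 0: 'a' vs 'e' => DIFFER
  Position 1: 'd' vs 'b' => DIFFER
  Position 2: 'a' vs 'e' => DIFFER
  Position 3: 'a' vs 'a' => same
  Position 4: 'e' vs 'c' => DIFFER
  Position 5: 'a' vs 'd' => DIFFER
Positions that differ: 5

5


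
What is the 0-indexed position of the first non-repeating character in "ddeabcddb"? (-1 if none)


Input: ddeabcddb
Character frequencies:
  'a': 1
  'b': 2
  'c': 1
  'd': 4
  'e': 1
Scanning left to right for freq == 1:
  Position 0 ('d'): freq=4, skip
  Position 1 ('d'): freq=4, skip
  Position 2 ('e'): unique! => answer = 2

2


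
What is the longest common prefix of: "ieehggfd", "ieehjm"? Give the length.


Words: ieehggfd, ieehjm
  Position 0: all 'i' => match
  Position 1: all 'e' => match
  Position 2: all 'e' => match
  Position 3: all 'h' => match
  Position 4: ('g', 'j') => mismatch, stop
LCP = "ieeh" (length 4)

4


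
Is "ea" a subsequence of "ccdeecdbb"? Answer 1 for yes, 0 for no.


Check if "ea" is a subsequence of "ccdeecdbb"
Greedy scan:
  Position 0 ('c'): no match needed
  Position 1 ('c'): no match needed
  Position 2 ('d'): no match needed
  Position 3 ('e'): matches sub[0] = 'e'
  Position 4 ('e'): no match needed
  Position 5 ('c'): no match needed
  Position 6 ('d'): no match needed
  Position 7 ('b'): no match needed
  Position 8 ('b'): no match needed
Only matched 1/2 characters => not a subsequence

0


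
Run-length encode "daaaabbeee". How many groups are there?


Input: daaaabbeee
Scanning for consecutive runs:
  Group 1: 'd' x 1 (positions 0-0)
  Group 2: 'a' x 4 (positions 1-4)
  Group 3: 'b' x 2 (positions 5-6)
  Group 4: 'e' x 3 (positions 7-9)
Total groups: 4

4


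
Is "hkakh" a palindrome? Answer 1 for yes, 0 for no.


Input: hkakh
Reversed: hkakh
  Compare pos 0 ('h') with pos 4 ('h'): match
  Compare pos 1 ('k') with pos 3 ('k'): match
Result: palindrome

1


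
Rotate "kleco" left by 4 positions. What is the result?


Input: "kleco", rotate left by 4
First 4 characters: "klec"
Remaining characters: "o"
Concatenate remaining + first: "o" + "klec" = "oklec"

oklec


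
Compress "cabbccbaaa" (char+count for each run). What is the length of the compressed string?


Input: cabbccbaaa
Runs:
  'c' x 1 => "c1"
  'a' x 1 => "a1"
  'b' x 2 => "b2"
  'c' x 2 => "c2"
  'b' x 1 => "b1"
  'a' x 3 => "a3"
Compressed: "c1a1b2c2b1a3"
Compressed length: 12

12
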